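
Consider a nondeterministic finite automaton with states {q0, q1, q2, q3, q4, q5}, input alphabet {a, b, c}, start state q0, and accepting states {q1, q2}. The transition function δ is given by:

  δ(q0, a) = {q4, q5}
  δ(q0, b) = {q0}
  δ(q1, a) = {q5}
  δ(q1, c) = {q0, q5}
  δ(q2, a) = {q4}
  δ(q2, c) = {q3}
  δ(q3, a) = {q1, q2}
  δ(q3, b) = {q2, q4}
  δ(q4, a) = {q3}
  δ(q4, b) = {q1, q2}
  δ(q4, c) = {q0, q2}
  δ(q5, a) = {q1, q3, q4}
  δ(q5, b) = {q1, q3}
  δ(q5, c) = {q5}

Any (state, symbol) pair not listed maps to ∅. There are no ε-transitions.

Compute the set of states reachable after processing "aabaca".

Start in {q0}.
Read 'a': q0→{q4, q5}; now {q4, q5}.
Read 'a': q4→{q3}, q5→{q1, q3, q4}; now {q1, q3, q4}.
Read 'b': q1→∅, q3→{q2, q4}, q4→{q1, q2}; now {q1, q2, q4}.
Read 'a': q1→{q5}, q2→{q4}, q4→{q3}; now {q3, q4, q5}.
Read 'c': q3→∅, q4→{q0, q2}, q5→{q5}; now {q0, q2, q5}.
Read 'a': q0→{q4, q5}, q2→{q4}, q5→{q1, q3, q4}; now {q1, q3, q4, q5}.

{q1, q3, q4, q5}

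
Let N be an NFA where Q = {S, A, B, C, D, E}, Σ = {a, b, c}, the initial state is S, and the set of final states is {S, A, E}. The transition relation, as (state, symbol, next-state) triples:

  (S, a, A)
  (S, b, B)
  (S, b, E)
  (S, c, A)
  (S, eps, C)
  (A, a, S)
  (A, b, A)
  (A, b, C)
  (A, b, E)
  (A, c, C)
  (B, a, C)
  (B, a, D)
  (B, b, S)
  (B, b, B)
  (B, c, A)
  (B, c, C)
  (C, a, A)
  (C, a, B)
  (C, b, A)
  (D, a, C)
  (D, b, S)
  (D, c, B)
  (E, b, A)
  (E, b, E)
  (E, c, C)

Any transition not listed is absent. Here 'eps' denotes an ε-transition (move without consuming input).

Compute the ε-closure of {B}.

{B}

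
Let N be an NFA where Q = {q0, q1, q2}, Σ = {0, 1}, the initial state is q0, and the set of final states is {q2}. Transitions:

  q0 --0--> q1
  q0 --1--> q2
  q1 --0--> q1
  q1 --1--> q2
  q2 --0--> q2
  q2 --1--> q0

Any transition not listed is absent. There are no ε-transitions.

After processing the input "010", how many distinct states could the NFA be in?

1

Start in {q0}.
Read '0': q0→{q1}; now {q1}.
Read '1': q1→{q2}; now {q2}.
Read '0': q2→{q2}; now {q2}.
That set has 1 state.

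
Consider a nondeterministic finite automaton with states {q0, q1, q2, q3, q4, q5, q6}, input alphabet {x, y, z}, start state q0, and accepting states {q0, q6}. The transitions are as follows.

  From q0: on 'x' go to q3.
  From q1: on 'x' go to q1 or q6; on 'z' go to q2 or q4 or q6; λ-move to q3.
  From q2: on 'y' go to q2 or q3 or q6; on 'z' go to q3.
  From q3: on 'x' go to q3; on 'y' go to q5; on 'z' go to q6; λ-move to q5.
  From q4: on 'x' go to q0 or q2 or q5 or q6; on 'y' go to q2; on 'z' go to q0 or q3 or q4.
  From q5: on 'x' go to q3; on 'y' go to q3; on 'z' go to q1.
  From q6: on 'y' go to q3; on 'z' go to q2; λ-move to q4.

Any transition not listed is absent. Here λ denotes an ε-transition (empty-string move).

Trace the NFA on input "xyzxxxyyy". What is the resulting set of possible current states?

Start in {q0}.
Read 'x': {q0} → {q3, q5}.
Read 'y': {q3, q5} → {q3, q5}.
Read 'z': {q3, q5} → {q1, q3, q4, q5, q6}.
Read 'x': {q1, q3, q4, q5, q6} → {q0, q1, q2, q3, q4, q5, q6}.
Read 'x': {q0, q1, q2, q3, q4, q5, q6} → {q0, q1, q2, q3, q4, q5, q6}.
Read 'x': {q0, q1, q2, q3, q4, q5, q6} → {q0, q1, q2, q3, q4, q5, q6}.
Read 'y': {q0, q1, q2, q3, q4, q5, q6} → {q2, q3, q4, q5, q6}.
Read 'y': {q2, q3, q4, q5, q6} → {q2, q3, q4, q5, q6}.
Read 'y': {q2, q3, q4, q5, q6} → {q2, q3, q4, q5, q6}.

{q2, q3, q4, q5, q6}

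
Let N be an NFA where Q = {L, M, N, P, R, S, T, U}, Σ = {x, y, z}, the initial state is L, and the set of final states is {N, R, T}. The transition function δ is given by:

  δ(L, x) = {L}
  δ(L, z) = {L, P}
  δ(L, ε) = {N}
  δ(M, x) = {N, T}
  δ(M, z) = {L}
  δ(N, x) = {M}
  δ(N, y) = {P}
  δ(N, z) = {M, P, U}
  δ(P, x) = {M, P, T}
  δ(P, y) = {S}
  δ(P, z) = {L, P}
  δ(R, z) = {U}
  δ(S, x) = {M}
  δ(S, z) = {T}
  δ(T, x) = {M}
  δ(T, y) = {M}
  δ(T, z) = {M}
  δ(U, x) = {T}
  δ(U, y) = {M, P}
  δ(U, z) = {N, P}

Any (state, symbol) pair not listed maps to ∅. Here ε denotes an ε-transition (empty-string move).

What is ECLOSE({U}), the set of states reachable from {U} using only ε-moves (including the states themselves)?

{U}

Begin with {U}.
No ε-moves leave this set, so the closure equals the set itself.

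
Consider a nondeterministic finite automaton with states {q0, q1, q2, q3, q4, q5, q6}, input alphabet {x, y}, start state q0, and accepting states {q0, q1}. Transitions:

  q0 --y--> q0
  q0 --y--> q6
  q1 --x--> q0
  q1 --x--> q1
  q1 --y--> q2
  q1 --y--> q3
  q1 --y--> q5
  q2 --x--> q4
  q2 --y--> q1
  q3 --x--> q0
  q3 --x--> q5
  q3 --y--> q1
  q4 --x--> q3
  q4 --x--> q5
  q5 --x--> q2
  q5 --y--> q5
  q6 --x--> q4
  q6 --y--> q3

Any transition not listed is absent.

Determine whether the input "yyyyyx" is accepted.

Start in {q0}.
Read 'y': {q0} → {q0, q6}.
Read 'y': {q0, q6} → {q0, q3, q6}.
Read 'y': {q0, q3, q6} → {q0, q1, q3, q6}.
Read 'y': {q0, q1, q3, q6} → {q0, q1, q2, q3, q5, q6}.
Read 'y': {q0, q1, q2, q3, q5, q6} → {q0, q1, q2, q3, q5, q6}.
Read 'x': {q0, q1, q2, q3, q5, q6} → {q0, q1, q2, q4, q5}.
The final set {q0, q1, q2, q4, q5} contains the accepting states q0, q1.

Yes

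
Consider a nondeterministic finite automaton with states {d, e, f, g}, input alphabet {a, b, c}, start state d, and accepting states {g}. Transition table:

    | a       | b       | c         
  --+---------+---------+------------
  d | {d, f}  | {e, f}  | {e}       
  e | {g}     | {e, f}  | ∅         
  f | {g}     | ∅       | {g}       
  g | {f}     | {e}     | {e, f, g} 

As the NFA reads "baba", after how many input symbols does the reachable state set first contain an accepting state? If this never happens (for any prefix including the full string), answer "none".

Start in {d}.
Read 'b': d→{e, f}; now {e, f}.
Read 'a': e→{g}, f→{g}; now {g}.
None of the earlier sets intersect F, but {g} does.

2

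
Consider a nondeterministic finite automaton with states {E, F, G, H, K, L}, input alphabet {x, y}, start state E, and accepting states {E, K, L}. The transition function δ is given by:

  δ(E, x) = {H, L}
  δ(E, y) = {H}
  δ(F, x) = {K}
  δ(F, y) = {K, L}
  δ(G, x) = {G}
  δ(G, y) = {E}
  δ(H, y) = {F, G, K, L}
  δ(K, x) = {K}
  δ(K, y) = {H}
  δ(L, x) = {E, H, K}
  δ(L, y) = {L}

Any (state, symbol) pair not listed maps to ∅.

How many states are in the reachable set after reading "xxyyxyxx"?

Start in {E}.
Read 'x': E→{H, L}; now {H, L}.
Read 'x': H→∅, L→{E, H, K}; now {E, H, K}.
Read 'y': E→{H}, H→{F, G, K, L}, K→{H}; now {F, G, H, K, L}.
Read 'y': F→{K, L}, G→{E}, H→{F, G, K, L}, K→{H}, L→{L}; now {E, F, G, H, K, L}.
Read 'x': E→{H, L}, F→{K}, G→{G}, H→∅, K→{K}, L→{E, H, K}; now {E, G, H, K, L}.
Read 'y': E→{H}, G→{E}, H→{F, G, K, L}, K→{H}, L→{L}; now {E, F, G, H, K, L}.
Read 'x': E→{H, L}, F→{K}, G→{G}, H→∅, K→{K}, L→{E, H, K}; now {E, G, H, K, L}.
Read 'x': E→{H, L}, G→{G}, H→∅, K→{K}, L→{E, H, K}; now {E, G, H, K, L}.
That set has 5 states.

5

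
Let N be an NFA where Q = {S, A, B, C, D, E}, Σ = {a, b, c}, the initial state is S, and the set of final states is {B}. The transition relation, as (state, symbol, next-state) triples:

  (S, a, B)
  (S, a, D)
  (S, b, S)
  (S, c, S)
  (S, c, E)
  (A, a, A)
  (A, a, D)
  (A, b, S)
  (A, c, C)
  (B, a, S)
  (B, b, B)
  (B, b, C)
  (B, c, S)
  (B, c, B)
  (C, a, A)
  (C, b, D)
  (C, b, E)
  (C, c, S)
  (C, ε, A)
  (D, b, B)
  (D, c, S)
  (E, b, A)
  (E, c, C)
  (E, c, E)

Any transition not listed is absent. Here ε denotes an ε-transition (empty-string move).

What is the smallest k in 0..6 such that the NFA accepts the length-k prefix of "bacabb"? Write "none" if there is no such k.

Start in {S}.
Read 'b': S→{S}; now {S}.
Read 'a': S→{B, D}; now {B, D}.
None of the earlier sets intersect F, but {B, D} does.

2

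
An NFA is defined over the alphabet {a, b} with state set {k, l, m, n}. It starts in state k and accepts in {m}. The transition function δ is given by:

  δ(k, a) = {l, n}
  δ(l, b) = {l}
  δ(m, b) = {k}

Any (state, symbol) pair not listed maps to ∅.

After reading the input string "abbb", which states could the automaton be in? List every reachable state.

{l}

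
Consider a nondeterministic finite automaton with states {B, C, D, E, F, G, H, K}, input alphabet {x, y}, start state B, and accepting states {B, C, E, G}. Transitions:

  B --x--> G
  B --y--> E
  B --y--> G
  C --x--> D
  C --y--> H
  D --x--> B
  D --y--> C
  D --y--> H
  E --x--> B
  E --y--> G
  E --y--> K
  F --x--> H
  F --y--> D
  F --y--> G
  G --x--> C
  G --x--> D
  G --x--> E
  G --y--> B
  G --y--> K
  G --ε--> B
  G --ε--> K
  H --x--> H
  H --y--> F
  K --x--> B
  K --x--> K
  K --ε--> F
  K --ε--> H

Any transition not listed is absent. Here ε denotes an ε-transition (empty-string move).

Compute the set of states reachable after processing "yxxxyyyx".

Start in {B}.
Read 'y': B→{E, G}; union {E, G}; ε-closure = {B, E, F, G, H, K}.
Read 'x': B→{G}, E→{B}, F→{H}, G→{C, D, E}, H→{H}, K→{B, K}; union {B, C, D, E, G, H, K}; ε-closure = {B, C, D, E, F, G, H, K}.
Read 'x': B→{G}, C→{D}, D→{B}, E→{B}, F→{H}, G→{C, D, E}, H→{H}, K→{B, K}; union {B, C, D, E, G, H, K}; ε-closure = {B, C, D, E, F, G, H, K}.
Read 'x': B→{G}, C→{D}, D→{B}, E→{B}, F→{H}, G→{C, D, E}, H→{H}, K→{B, K}; union {B, C, D, E, G, H, K}; ε-closure = {B, C, D, E, F, G, H, K}.
Read 'y': B→{E, G}, C→{H}, D→{C, H}, E→{G, K}, F→{D, G}, G→{B, K}, H→{F}, K→∅; now {B, C, D, E, F, G, H, K}.
Read 'y': B→{E, G}, C→{H}, D→{C, H}, E→{G, K}, F→{D, G}, G→{B, K}, H→{F}, K→∅; now {B, C, D, E, F, G, H, K}.
Read 'y': B→{E, G}, C→{H}, D→{C, H}, E→{G, K}, F→{D, G}, G→{B, K}, H→{F}, K→∅; now {B, C, D, E, F, G, H, K}.
Read 'x': B→{G}, C→{D}, D→{B}, E→{B}, F→{H}, G→{C, D, E}, H→{H}, K→{B, K}; union {B, C, D, E, G, H, K}; ε-closure = {B, C, D, E, F, G, H, K}.

{B, C, D, E, F, G, H, K}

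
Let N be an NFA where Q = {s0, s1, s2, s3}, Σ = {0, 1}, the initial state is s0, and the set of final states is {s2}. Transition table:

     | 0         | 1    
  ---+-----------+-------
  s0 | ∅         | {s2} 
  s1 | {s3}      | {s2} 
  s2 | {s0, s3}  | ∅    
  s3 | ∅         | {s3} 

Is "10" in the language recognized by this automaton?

No

Start in {s0}.
Read '1': s0→{s2}; now {s2}.
Read '0': s2→{s0, s3}; now {s0, s3}.
The final set {s0, s3} contains no accepting state.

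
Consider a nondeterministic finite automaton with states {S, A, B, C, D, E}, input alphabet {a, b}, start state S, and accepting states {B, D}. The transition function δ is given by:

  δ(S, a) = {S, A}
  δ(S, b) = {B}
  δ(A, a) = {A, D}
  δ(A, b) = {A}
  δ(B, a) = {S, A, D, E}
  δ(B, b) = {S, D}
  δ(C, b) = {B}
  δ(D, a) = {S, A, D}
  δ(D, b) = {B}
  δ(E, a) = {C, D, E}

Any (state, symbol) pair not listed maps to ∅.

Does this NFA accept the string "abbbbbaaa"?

Yes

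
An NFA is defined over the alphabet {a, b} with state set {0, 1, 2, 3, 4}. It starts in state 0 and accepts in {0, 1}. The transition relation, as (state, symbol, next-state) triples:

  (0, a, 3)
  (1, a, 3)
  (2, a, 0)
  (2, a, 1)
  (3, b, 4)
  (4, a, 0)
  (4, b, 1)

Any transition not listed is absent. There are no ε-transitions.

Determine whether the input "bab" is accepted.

No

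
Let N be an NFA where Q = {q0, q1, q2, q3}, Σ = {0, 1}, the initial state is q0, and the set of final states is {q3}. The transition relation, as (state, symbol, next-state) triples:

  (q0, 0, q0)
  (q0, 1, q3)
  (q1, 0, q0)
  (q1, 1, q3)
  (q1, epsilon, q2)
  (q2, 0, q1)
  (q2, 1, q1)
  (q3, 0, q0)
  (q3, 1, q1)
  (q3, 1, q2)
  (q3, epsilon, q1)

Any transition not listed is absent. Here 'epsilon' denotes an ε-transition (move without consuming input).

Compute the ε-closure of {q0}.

Begin with {q0}.
No ε-moves leave this set, so the closure equals the set itself.

{q0}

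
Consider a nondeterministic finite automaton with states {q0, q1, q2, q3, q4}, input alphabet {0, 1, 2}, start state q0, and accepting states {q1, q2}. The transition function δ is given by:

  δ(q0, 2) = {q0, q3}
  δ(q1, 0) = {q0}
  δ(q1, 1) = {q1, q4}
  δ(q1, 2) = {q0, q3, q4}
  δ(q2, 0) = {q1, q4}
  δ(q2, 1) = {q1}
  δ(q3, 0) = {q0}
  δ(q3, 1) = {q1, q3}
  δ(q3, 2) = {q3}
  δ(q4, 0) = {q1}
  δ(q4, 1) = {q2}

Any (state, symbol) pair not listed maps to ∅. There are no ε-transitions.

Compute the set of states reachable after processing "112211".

∅

Start in {q0}.
Read '1': {q0} → ∅.
The set is empty and remains empty for the remaining 5 symbols.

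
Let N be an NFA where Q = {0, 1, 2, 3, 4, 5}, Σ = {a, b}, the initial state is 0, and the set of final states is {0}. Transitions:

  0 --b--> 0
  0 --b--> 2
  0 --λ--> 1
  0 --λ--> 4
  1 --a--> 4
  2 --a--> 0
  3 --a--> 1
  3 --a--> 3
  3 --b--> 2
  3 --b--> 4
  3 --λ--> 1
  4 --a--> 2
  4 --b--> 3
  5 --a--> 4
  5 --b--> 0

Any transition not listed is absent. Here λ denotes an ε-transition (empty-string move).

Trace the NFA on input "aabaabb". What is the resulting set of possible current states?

{0, 1, 2, 3, 4}

Start: ε-closure({0}) = {0, 1, 4}.
Read 'a': 0→∅, 1→{4}, 4→{2}; now {2, 4}.
Read 'a': 2→{0}, 4→{2}; union {0, 2}; ε-closure = {0, 1, 2, 4}.
Read 'b': 0→{0, 2}, 1→∅, 2→∅, 4→{3}; union {0, 2, 3}; ε-closure = {0, 1, 2, 3, 4}.
Read 'a': 0→∅, 1→{4}, 2→{0}, 3→{1, 3}, 4→{2}; now {0, 1, 2, 3, 4}.
Read 'a': 0→∅, 1→{4}, 2→{0}, 3→{1, 3}, 4→{2}; now {0, 1, 2, 3, 4}.
Read 'b': 0→{0, 2}, 1→∅, 2→∅, 3→{2, 4}, 4→{3}; union {0, 2, 3, 4}; ε-closure = {0, 1, 2, 3, 4}.
Read 'b': 0→{0, 2}, 1→∅, 2→∅, 3→{2, 4}, 4→{3}; union {0, 2, 3, 4}; ε-closure = {0, 1, 2, 3, 4}.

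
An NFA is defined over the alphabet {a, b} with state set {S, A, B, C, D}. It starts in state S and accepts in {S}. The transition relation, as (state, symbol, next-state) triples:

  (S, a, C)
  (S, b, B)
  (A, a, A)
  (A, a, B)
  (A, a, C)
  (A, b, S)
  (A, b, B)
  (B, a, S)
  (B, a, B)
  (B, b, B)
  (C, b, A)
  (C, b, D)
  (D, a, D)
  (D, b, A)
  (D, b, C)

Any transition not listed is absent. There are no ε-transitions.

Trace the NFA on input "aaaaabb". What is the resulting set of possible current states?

∅

Start in {S}.
Read 'a': {S} → {C}.
Read 'a': {C} → ∅.
The set is empty and remains empty for the remaining 5 symbols.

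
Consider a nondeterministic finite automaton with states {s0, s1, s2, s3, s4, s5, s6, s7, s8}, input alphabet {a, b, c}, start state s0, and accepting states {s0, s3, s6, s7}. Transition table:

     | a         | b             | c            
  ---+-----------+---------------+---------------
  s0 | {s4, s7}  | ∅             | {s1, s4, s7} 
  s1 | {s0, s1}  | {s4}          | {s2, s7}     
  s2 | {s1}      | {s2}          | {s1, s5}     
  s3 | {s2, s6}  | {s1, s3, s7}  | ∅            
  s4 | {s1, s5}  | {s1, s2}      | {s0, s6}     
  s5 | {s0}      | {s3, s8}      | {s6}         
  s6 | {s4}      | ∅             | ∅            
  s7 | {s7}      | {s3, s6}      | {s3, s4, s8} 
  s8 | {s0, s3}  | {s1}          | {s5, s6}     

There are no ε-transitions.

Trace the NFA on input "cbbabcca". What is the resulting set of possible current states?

Start in {s0}.
Read 'c': {s0} → {s1, s4, s7}.
Read 'b': {s1, s4, s7} → {s1, s2, s3, s4, s6}.
Read 'b': {s1, s2, s3, s4, s6} → {s1, s2, s3, s4, s7}.
Read 'a': {s1, s2, s3, s4, s7} → {s0, s1, s2, s5, s6, s7}.
Read 'b': {s0, s1, s2, s5, s6, s7} → {s2, s3, s4, s6, s8}.
Read 'c': {s2, s3, s4, s6, s8} → {s0, s1, s5, s6}.
Read 'c': {s0, s1, s5, s6} → {s1, s2, s4, s6, s7}.
Read 'a': {s1, s2, s4, s6, s7} → {s0, s1, s4, s5, s7}.

{s0, s1, s4, s5, s7}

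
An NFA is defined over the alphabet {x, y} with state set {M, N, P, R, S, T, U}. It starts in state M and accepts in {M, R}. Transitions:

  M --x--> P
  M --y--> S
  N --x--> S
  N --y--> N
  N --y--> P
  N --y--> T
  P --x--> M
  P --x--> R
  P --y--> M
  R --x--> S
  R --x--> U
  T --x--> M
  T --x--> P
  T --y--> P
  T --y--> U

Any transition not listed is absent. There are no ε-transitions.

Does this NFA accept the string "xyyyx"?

Start in {M}.
Read 'x': {M} → {P}.
Read 'y': {P} → {M}.
Read 'y': {M} → {S}.
Read 'y': {S} → ∅.
The set is empty and remains empty for the remaining 1 symbol.
The final set ∅ contains no accepting state.

No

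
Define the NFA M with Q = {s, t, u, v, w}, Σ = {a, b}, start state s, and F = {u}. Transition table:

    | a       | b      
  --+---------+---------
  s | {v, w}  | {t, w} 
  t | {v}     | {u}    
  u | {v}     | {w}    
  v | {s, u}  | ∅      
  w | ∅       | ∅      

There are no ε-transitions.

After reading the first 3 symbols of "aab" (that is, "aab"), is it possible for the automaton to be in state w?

Yes

Start in {s}.
Read 'a': {s} → {v, w}.
Read 'a': {v, w} → {s, u}.
Read 'b': {s, u} → {t, w}.
State w is in {t, w}.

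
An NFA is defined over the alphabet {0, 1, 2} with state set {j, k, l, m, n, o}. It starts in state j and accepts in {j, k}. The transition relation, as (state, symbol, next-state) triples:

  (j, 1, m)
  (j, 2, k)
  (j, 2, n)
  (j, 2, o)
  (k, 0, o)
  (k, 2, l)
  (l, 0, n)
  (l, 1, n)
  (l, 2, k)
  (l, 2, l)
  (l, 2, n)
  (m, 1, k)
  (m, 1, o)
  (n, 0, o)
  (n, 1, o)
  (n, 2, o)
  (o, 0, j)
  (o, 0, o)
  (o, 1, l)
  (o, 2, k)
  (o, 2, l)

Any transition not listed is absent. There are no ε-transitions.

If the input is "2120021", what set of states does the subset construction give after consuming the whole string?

Start in {j}.
Read '2': j→{k, n, o}; now {k, n, o}.
Read '1': k→∅, n→{o}, o→{l}; now {l, o}.
Read '2': l→{k, l, n}, o→{k, l}; now {k, l, n}.
Read '0': k→{o}, l→{n}, n→{o}; now {n, o}.
Read '0': n→{o}, o→{j, o}; now {j, o}.
Read '2': j→{k, n, o}, o→{k, l}; now {k, l, n, o}.
Read '1': k→∅, l→{n}, n→{o}, o→{l}; now {l, n, o}.

{l, n, o}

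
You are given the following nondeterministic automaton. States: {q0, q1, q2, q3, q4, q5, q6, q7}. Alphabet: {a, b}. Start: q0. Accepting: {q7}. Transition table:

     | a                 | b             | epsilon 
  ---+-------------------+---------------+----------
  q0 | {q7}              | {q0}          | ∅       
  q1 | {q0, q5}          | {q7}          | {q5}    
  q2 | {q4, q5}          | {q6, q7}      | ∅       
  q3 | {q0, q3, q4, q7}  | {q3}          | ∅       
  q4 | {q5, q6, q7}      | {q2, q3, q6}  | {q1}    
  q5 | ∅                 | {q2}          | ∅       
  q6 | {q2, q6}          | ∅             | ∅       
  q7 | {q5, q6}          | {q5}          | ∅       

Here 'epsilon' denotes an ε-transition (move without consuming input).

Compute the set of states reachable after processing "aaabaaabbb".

Start in {q0}.
Read 'a': q0→{q7}; now {q7}.
Read 'a': q7→{q5, q6}; now {q5, q6}.
Read 'a': q5→∅, q6→{q2, q6}; now {q2, q6}.
Read 'b': q2→{q6, q7}, q6→∅; now {q6, q7}.
Read 'a': q6→{q2, q6}, q7→{q5, q6}; now {q2, q5, q6}.
Read 'a': q2→{q4, q5}, q5→∅, q6→{q2, q6}; union {q2, q4, q5, q6}; ε-closure = {q1, q2, q4, q5, q6}.
Read 'a': q1→{q0, q5}, q2→{q4, q5}, q4→{q5, q6, q7}, q5→∅, q6→{q2, q6}; union {q0, q2, q4, q5, q6, q7}; ε-closure = {q0, q1, q2, q4, q5, q6, q7}.
Read 'b': q0→{q0}, q1→{q7}, q2→{q6, q7}, q4→{q2, q3, q6}, q5→{q2}, q6→∅, q7→{q5}; now {q0, q2, q3, q5, q6, q7}.
Read 'b': q0→{q0}, q2→{q6, q7}, q3→{q3}, q5→{q2}, q6→∅, q7→{q5}; now {q0, q2, q3, q5, q6, q7}.
Read 'b': q0→{q0}, q2→{q6, q7}, q3→{q3}, q5→{q2}, q6→∅, q7→{q5}; now {q0, q2, q3, q5, q6, q7}.

{q0, q2, q3, q5, q6, q7}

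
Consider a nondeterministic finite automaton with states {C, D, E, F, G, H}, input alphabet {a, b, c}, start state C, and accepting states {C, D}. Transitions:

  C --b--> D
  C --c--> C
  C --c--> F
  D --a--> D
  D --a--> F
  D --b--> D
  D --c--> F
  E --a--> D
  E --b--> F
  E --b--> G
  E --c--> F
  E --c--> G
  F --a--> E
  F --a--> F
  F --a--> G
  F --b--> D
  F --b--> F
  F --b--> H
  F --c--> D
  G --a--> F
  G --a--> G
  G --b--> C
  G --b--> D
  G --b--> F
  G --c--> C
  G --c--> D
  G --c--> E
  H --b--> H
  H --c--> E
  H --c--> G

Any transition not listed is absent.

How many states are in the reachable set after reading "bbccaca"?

Start in {C}.
Read 'b': C→{D}; now {D}.
Read 'b': D→{D}; now {D}.
Read 'c': D→{F}; now {F}.
Read 'c': F→{D}; now {D}.
Read 'a': D→{D, F}; now {D, F}.
Read 'c': D→{F}, F→{D}; now {D, F}.
Read 'a': D→{D, F}, F→{E, F, G}; now {D, E, F, G}.
That set has 4 states.

4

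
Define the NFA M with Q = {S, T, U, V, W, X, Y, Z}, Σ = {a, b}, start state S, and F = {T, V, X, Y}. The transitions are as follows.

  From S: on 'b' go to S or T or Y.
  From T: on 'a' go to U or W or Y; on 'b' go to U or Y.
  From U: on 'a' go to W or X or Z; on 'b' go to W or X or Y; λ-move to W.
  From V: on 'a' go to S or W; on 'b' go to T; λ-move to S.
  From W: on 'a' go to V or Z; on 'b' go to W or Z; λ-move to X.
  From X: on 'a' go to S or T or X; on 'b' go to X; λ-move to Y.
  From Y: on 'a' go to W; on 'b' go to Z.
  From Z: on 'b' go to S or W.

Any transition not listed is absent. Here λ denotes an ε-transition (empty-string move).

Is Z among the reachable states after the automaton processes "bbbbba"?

Start in {S}.
Read 'b': {S} → {S, T, Y}.
Read 'b': {S, T, Y} → {S, T, U, W, X, Y, Z}.
Read 'b': {S, T, U, W, X, Y, Z} → {S, T, U, W, X, Y, Z}.
Read 'b': {S, T, U, W, X, Y, Z} → {S, T, U, W, X, Y, Z}.
Read 'b': {S, T, U, W, X, Y, Z} → {S, T, U, W, X, Y, Z}.
Read 'a': {S, T, U, W, X, Y, Z} → {S, T, U, V, W, X, Y, Z}.
State Z is in {S, T, U, V, W, X, Y, Z}.

Yes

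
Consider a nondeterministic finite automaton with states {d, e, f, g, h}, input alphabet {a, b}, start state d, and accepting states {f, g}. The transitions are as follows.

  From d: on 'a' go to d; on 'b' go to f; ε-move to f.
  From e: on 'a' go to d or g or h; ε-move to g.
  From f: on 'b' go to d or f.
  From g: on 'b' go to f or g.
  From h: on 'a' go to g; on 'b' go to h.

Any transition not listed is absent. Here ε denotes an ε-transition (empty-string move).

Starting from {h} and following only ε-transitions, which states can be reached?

Begin with {h}.
No ε-moves leave this set, so the closure equals the set itself.

{h}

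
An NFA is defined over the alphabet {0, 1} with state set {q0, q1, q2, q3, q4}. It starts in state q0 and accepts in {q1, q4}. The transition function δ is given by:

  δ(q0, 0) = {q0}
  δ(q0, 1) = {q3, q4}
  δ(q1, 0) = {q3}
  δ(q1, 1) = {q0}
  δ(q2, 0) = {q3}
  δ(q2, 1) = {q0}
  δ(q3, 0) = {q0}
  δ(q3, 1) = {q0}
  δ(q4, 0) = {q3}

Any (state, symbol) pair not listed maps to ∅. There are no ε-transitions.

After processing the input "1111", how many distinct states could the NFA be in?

1

Start in {q0}.
Read '1': {q0} → {q3, q4}.
Read '1': {q3, q4} → {q0}.
Read '1': {q0} → {q3, q4}.
Read '1': {q3, q4} → {q0}.
That set has 1 state.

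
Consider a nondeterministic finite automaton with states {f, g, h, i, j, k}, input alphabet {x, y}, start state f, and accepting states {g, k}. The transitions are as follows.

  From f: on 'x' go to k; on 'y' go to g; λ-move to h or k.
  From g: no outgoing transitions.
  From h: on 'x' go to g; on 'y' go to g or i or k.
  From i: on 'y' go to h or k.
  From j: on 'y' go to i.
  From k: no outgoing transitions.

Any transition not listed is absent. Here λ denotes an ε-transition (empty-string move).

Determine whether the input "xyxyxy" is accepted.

Start: ε-closure({f}) = {f, h, k}.
Read 'x': f→{k}, h→{g}, k→∅; now {g, k}.
Read 'y': g→∅, k→∅; now ∅.
The set is empty and remains empty for the remaining 4 symbols.
The final set ∅ contains no accepting state.

No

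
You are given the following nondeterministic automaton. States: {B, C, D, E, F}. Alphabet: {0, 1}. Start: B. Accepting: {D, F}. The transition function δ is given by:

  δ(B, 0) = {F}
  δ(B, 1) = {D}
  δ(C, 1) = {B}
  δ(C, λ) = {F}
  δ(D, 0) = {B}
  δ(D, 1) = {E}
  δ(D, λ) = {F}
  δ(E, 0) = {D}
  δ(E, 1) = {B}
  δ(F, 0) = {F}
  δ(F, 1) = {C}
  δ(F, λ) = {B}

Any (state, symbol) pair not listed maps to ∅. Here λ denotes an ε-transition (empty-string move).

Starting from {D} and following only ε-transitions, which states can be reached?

{B, D, F}

Begin with {D}.
ε-move D → F; add F.
ε-move F → B; add B.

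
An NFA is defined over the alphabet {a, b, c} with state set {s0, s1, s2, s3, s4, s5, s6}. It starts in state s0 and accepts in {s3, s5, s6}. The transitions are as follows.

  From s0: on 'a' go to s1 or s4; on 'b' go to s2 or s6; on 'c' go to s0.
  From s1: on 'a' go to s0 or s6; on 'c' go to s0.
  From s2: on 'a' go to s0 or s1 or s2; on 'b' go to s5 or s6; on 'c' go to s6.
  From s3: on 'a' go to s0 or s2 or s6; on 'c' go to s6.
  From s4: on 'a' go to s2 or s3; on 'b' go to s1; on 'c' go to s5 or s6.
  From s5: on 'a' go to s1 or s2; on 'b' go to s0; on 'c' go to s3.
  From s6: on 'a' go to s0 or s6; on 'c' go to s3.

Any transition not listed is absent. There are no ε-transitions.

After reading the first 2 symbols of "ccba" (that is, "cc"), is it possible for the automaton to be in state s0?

Start in {s0}.
Read 'c': s0→{s0}; now {s0}.
Read 'c': s0→{s0}; now {s0}.
State s0 is in {s0}.

Yes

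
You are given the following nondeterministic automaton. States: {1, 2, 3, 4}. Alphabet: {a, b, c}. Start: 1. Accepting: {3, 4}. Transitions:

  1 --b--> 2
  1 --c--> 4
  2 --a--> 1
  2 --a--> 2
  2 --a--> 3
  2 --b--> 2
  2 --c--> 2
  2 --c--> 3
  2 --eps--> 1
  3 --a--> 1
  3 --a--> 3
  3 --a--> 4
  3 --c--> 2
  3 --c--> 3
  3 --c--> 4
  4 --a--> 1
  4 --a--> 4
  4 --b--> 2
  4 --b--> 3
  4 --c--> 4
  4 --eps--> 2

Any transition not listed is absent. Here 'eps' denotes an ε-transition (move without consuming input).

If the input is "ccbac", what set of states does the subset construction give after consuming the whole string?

{1, 2, 3, 4}

Start in {1}.
Read 'c': 1→{4}; union {4}; ε-closure = {1, 2, 4}.
Read 'c': 1→{4}, 2→{2, 3}, 4→{4}; union {2, 3, 4}; ε-closure = {1, 2, 3, 4}.
Read 'b': 1→{2}, 2→{2}, 3→∅, 4→{2, 3}; union {2, 3}; ε-closure = {1, 2, 3}.
Read 'a': 1→∅, 2→{1, 2, 3}, 3→{1, 3, 4}; now {1, 2, 3, 4}.
Read 'c': 1→{4}, 2→{2, 3}, 3→{2, 3, 4}, 4→{4}; union {2, 3, 4}; ε-closure = {1, 2, 3, 4}.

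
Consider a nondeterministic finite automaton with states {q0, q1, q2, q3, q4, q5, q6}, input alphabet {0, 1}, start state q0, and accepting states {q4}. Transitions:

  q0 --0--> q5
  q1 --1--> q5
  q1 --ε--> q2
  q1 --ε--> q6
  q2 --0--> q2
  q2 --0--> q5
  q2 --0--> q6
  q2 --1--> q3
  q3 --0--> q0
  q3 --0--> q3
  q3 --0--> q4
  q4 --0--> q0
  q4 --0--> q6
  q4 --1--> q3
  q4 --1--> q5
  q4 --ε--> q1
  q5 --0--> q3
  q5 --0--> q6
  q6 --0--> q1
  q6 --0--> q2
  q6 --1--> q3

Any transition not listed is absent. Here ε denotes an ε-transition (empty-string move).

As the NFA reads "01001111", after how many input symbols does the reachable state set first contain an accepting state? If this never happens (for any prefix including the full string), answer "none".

none

Start in {q0}.
Read '0': {q0} → {q5}.
Read '1': {q5} → ∅.
The set is empty and remains empty for the remaining 6 symbols.
No reachable set along the way intersects F.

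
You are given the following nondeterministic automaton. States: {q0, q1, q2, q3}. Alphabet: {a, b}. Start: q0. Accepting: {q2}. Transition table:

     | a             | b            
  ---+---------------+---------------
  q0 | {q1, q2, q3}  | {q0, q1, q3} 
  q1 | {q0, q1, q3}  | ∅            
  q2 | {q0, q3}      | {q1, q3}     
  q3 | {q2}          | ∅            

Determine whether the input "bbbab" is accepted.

Start in {q0}.
Read 'b': q0→{q0, q1, q3}; now {q0, q1, q3}.
Read 'b': q0→{q0, q1, q3}, q1→∅, q3→∅; now {q0, q1, q3}.
Read 'b': q0→{q0, q1, q3}, q1→∅, q3→∅; now {q0, q1, q3}.
Read 'a': q0→{q1, q2, q3}, q1→{q0, q1, q3}, q3→{q2}; now {q0, q1, q2, q3}.
Read 'b': q0→{q0, q1, q3}, q1→∅, q2→{q1, q3}, q3→∅; now {q0, q1, q3}.
The final set {q0, q1, q3} contains no accepting state.

No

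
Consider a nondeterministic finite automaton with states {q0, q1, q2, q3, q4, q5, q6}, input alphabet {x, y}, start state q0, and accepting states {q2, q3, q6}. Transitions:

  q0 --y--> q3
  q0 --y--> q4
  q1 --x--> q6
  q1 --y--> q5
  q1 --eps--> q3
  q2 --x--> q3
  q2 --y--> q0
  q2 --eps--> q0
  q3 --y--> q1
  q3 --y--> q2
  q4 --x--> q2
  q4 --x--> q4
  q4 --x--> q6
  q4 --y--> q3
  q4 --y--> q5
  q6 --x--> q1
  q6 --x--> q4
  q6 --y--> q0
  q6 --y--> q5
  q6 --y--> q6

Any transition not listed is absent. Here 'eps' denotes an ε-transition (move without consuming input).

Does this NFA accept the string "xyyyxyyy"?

Start in {q0}.
Read 'x': {q0} → ∅.
The set is empty and remains empty for the remaining 7 symbols.
The final set ∅ contains no accepting state.

No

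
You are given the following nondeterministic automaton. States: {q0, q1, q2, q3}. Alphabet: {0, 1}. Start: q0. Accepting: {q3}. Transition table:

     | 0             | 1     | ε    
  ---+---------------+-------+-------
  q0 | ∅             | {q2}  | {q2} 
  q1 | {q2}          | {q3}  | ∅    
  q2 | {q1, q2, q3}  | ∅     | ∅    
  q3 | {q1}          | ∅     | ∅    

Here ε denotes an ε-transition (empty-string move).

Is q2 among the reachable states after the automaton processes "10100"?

Start: ε-closure({q0}) = {q0, q2}.
Read '1': {q0, q2} → {q2}.
Read '0': {q2} → {q1, q2, q3}.
Read '1': {q1, q2, q3} → {q3}.
Read '0': {q3} → {q1}.
Read '0': {q1} → {q2}.
State q2 is in {q2}.

Yes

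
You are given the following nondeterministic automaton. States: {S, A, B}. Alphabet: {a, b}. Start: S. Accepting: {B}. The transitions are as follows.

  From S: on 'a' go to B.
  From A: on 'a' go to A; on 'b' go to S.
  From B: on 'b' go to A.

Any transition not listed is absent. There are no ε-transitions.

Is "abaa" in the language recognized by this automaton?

No

Start in {S}.
Read 'a': S→{B}; now {B}.
Read 'b': B→{A}; now {A}.
Read 'a': A→{A}; now {A}.
Read 'a': A→{A}; now {A}.
The final set {A} contains no accepting state.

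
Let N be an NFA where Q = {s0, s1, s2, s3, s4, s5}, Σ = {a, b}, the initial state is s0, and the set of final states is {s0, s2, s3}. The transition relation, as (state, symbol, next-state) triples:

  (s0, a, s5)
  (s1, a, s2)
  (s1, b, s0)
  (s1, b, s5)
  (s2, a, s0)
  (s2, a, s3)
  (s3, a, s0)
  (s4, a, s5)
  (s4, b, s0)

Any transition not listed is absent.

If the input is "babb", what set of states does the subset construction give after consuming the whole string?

∅

Start in {s0}.
Read 'b': {s0} → ∅.
The set is empty and remains empty for the remaining 3 symbols.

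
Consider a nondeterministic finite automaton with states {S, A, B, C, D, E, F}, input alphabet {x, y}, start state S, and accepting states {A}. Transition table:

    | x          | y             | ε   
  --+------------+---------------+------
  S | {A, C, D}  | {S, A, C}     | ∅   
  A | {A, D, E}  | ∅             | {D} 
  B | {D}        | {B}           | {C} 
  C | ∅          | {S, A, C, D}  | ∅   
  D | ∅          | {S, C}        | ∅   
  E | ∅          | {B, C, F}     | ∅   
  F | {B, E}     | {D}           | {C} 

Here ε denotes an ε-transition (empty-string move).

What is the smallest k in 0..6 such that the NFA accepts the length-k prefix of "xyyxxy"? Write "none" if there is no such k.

1

Start in {S}.
Read 'x': {S} → {A, C, D}.
None of the earlier sets intersect F, but {A, C, D} does.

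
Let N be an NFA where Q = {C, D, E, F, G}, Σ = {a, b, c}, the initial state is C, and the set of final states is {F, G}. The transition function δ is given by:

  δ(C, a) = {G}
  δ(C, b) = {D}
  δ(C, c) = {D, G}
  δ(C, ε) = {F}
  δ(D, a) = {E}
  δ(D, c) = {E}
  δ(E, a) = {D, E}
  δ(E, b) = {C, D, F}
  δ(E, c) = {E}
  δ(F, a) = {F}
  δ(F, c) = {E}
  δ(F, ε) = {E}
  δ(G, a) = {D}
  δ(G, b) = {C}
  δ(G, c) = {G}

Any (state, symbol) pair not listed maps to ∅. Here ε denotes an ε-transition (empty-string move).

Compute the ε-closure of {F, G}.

Begin with {F, G}.
ε-move F → E; add E.

{E, F, G}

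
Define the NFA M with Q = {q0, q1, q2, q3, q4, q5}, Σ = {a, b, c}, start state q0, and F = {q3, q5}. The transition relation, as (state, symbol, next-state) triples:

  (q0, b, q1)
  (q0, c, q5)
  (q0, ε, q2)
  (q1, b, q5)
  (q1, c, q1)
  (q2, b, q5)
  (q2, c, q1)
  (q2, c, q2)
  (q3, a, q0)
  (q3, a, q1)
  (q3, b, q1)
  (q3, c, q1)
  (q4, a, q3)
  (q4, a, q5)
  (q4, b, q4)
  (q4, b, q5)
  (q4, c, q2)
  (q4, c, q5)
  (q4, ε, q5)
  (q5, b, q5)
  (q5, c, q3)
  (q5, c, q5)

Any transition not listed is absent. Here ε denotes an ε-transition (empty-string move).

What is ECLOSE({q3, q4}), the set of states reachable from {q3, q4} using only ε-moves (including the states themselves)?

{q3, q4, q5}

Begin with {q3, q4}.
ε-move q4 → q5; add q5.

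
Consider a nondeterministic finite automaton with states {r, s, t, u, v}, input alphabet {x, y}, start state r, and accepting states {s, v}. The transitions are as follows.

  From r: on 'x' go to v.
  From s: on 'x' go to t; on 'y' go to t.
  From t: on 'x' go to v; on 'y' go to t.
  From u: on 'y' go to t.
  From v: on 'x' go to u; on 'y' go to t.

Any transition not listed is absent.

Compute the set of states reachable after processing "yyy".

∅

Start in {r}.
Read 'y': {r} → ∅.
The set is empty and remains empty for the remaining 2 symbols.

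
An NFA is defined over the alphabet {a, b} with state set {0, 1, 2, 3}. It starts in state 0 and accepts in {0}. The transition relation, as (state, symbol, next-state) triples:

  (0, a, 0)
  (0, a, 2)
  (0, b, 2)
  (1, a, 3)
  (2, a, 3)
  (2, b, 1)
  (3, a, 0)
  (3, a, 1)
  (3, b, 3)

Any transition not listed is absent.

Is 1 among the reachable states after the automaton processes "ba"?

Start in {0}.
Read 'b': {0} → {2}.
Read 'a': {2} → {3}.
State 1 is not in {3}.

No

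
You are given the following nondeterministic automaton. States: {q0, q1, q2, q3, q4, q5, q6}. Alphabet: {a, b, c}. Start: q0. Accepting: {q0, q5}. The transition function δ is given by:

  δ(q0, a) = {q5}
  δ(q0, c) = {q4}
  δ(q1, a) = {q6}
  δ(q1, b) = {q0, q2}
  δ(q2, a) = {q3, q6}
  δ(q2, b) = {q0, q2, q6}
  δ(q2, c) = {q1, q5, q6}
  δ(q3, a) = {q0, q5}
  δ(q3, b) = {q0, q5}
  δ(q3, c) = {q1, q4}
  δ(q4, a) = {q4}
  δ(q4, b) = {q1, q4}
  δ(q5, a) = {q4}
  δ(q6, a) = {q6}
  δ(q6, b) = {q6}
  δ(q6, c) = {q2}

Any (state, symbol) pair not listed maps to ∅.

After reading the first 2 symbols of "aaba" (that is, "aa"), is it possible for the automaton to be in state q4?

Yes

Start in {q0}.
Read 'a': q0→{q5}; now {q5}.
Read 'a': q5→{q4}; now {q4}.
State q4 is in {q4}.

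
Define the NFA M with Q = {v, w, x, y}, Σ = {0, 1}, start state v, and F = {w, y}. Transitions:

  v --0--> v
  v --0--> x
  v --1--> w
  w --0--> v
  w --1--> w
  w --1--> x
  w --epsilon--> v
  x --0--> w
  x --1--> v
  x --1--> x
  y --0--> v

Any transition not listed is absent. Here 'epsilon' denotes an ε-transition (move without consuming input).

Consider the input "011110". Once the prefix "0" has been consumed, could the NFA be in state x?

Yes

Start in {v}.
Read '0': {v} → {v, x}.
State x is in {v, x}.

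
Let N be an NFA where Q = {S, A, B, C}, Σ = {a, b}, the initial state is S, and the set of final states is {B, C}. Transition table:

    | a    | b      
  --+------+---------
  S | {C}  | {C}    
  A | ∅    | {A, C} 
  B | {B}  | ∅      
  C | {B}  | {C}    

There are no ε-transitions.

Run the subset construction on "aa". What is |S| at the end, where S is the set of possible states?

Start in {S}.
Read 'a': {S} → {C}.
Read 'a': {C} → {B}.
That set has 1 state.

1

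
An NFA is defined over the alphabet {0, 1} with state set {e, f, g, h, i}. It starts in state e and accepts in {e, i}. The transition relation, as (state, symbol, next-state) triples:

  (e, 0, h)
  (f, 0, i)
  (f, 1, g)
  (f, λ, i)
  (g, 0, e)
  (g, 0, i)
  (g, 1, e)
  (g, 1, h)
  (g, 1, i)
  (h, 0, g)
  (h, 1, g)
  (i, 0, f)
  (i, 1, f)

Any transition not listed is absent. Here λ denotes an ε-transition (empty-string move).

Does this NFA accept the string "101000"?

No

Start in {e}.
Read '1': e→∅; now ∅.
The set is empty and remains empty for the remaining 5 symbols.
The final set ∅ contains no accepting state.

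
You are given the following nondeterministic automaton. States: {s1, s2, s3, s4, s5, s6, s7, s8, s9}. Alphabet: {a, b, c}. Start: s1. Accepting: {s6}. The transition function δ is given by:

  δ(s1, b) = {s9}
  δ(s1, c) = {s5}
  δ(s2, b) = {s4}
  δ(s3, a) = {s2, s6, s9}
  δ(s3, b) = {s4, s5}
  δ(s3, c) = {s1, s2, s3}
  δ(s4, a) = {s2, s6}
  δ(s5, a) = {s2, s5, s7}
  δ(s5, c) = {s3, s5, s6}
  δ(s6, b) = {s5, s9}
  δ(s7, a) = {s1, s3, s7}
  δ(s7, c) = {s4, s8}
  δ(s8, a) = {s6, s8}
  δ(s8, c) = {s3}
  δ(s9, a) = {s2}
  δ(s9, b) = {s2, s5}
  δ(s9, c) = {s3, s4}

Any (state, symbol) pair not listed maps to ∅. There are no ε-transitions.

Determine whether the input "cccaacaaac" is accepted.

Start in {s1}.
Read 'c': s1→{s5}; now {s5}.
Read 'c': s5→{s3, s5, s6}; now {s3, s5, s6}.
Read 'c': s3→{s1, s2, s3}, s5→{s3, s5, s6}, s6→∅; now {s1, s2, s3, s5, s6}.
Read 'a': s1→∅, s2→∅, s3→{s2, s6, s9}, s5→{s2, s5, s7}, s6→∅; now {s2, s5, s6, s7, s9}.
Read 'a': s2→∅, s5→{s2, s5, s7}, s6→∅, s7→{s1, s3, s7}, s9→{s2}; now {s1, s2, s3, s5, s7}.
Read 'c': s1→{s5}, s2→∅, s3→{s1, s2, s3}, s5→{s3, s5, s6}, s7→{s4, s8}; now {s1, s2, s3, s4, s5, s6, s8}.
Read 'a': s1→∅, s2→∅, s3→{s2, s6, s9}, s4→{s2, s6}, s5→{s2, s5, s7}, s6→∅, s8→{s6, s8}; now {s2, s5, s6, s7, s8, s9}.
Read 'a': s2→∅, s5→{s2, s5, s7}, s6→∅, s7→{s1, s3, s7}, s8→{s6, s8}, s9→{s2}; now {s1, s2, s3, s5, s6, s7, s8}.
Read 'a': s1→∅, s2→∅, s3→{s2, s6, s9}, s5→{s2, s5, s7}, s6→∅, s7→{s1, s3, s7}, s8→{s6, s8}; now {s1, s2, s3, s5, s6, s7, s8, s9}.
Read 'c': s1→{s5}, s2→∅, s3→{s1, s2, s3}, s5→{s3, s5, s6}, s6→∅, s7→{s4, s8}, s8→{s3}, s9→{s3, s4}; now {s1, s2, s3, s4, s5, s6, s8}.
The final set {s1, s2, s3, s4, s5, s6, s8} contains the accepting state s6.

Yes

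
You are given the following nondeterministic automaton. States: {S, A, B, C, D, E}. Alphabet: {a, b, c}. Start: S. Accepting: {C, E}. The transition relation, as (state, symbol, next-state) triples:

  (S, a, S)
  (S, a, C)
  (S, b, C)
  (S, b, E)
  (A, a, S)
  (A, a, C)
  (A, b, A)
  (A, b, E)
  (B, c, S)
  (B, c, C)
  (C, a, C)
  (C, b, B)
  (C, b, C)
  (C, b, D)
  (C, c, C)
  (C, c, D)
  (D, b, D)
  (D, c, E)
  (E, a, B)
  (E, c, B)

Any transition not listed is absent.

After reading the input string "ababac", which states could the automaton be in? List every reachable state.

{C, D}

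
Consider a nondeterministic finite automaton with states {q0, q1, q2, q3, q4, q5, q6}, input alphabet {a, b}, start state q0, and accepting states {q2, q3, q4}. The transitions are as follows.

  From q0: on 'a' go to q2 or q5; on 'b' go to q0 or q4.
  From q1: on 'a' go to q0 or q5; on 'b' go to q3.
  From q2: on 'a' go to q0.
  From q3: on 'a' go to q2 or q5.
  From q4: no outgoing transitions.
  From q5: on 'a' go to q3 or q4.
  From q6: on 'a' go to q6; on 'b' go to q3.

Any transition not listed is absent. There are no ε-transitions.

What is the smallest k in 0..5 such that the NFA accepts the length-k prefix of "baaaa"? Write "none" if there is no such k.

1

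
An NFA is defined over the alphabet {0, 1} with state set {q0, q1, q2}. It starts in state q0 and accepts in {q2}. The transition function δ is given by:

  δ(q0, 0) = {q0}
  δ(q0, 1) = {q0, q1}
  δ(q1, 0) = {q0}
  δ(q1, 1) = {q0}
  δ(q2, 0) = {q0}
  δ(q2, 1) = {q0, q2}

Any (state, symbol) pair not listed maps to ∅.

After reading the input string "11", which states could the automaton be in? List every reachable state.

{q0, q1}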